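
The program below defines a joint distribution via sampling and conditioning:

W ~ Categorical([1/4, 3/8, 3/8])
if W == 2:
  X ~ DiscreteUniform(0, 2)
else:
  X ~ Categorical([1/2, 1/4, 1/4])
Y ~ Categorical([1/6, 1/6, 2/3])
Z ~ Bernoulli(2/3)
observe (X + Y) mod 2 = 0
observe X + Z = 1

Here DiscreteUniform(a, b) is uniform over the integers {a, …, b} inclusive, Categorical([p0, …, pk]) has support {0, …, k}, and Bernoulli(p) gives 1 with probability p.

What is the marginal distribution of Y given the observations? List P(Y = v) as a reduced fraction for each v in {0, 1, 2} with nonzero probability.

Enumerate traces; 9 have nonzero weight after conditioning:
  (W=0, X=0, Y=0, Z=1) weight 1/72
  (W=0, X=0, Y=2, Z=1) weight 1/18
  (W=0, X=1, Y=1, Z=0) weight 1/288
  (W=1, X=0, Y=0, Z=1) weight 1/48
  (W=1, X=0, Y=2, Z=1) weight 1/12
  (W=1, X=1, Y=1, Z=0) weight 1/192
  (W=2, X=0, Y=0, Z=1) weight 1/72
  (W=2, X=0, Y=2, Z=1) weight 1/18
  … 1 more
Group by Y:
  weight(Y=0) = 7/144
  weight(Y=1) = 1/64
  weight(Y=2) = 7/36
Total weight = 7/144 + 1/64 + 7/36 = 149/576
P(Y=0 | obs) = 7/144 / 149/576 = 28/149
P(Y=1 | obs) = 1/64 / 149/576 = 9/149
P(Y=2 | obs) = 7/36 / 149/576 = 112/149

P(Y=0) = 28/149, P(Y=1) = 9/149, P(Y=2) = 112/149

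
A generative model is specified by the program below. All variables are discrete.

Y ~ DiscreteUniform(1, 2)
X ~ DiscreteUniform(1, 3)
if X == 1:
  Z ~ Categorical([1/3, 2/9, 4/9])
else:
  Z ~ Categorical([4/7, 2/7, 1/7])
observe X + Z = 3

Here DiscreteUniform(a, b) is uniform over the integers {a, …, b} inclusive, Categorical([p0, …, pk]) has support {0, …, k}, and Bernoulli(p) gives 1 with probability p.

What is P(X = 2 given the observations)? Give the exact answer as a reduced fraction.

P(X = 2 | obs) = 9/41

Enumerate traces; 6 have nonzero weight after conditioning:
  (Y=1, X=1, Z=2) weight 2/27
  (Y=1, X=2, Z=1) weight 1/21
  (Y=1, X=3, Z=0) weight 2/21
  (Y=2, X=1, Z=2) weight 2/27
  (Y=2, X=2, Z=1) weight 1/21
  (Y=2, X=3, Z=0) weight 2/21
Group by X:
  weight(X=1) = 4/27
  weight(X=2) = 2/21
  weight(X=3) = 4/21
Total weight = 4/27 + 2/21 + 4/21 = 82/189
P(X=1 | obs) = 4/27 / 82/189 = 14/41
P(X=2 | obs) = 2/21 / 82/189 = 9/41
P(X=3 | obs) = 4/21 / 82/189 = 18/41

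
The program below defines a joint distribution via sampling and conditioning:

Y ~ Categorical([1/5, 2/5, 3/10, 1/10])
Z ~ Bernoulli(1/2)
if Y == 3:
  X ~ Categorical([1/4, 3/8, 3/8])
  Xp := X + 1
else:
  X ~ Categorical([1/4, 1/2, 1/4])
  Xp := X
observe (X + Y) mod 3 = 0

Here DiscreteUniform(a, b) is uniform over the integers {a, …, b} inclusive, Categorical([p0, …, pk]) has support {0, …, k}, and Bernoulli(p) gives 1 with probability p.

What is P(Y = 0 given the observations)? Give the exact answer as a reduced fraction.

P(Y = 0 | obs) = 2/13

Enumerate traces; 8 have nonzero weight after conditioning:
  (Y=0, Z=0, X=0) weight 1/40
  (Y=0, Z=1, X=0) weight 1/40
  (Y=1, Z=0, X=2) weight 1/20
  (Y=1, Z=1, X=2) weight 1/20
  (Y=2, Z=0, X=1) weight 3/40
  (Y=2, Z=1, X=1) weight 3/40
  (Y=3, Z=0, X=0) weight 1/80
  (Y=3, Z=1, X=0) weight 1/80
Group by Y:
  weight(Y=0) = 1/20
  weight(Y=1) = 1/10
  weight(Y=2) = 3/20
  weight(Y=3) = 1/40
Total weight = 1/20 + 1/10 + 3/20 + 1/40 = 13/40
P(Y=0 | obs) = 1/20 / 13/40 = 2/13
P(Y=1 | obs) = 1/10 / 13/40 = 4/13
P(Y=2 | obs) = 3/20 / 13/40 = 6/13
P(Y=3 | obs) = 1/40 / 13/40 = 1/13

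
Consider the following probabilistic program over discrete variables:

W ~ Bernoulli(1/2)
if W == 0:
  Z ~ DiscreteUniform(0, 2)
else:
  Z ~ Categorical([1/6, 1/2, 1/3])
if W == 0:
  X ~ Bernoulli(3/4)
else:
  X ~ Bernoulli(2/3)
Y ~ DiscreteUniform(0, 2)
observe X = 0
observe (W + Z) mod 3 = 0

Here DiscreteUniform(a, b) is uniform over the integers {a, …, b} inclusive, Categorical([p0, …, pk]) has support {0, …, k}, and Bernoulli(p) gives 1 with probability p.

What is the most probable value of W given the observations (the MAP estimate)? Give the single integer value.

Enumerate traces; 6 have nonzero weight after conditioning:
  (W=0, Z=0, X=0, Y=0) weight 1/72
  (W=0, Z=0, X=0, Y=1) weight 1/72
  (W=0, Z=0, X=0, Y=2) weight 1/72
  (W=1, Z=2, X=0, Y=0) weight 1/54
  (W=1, Z=2, X=0, Y=1) weight 1/54
  (W=1, Z=2, X=0, Y=2) weight 1/54
Group by W:
  weight(W=0) = 1/24
  weight(W=1) = 1/18
Total weight = 1/24 + 1/18 = 7/72
P(W=0 | obs) = 1/24 / 7/72 = 3/7
P(W=1 | obs) = 1/18 / 7/72 = 4/7
argmax = 1

argmax_v P(W = v | obs) = 1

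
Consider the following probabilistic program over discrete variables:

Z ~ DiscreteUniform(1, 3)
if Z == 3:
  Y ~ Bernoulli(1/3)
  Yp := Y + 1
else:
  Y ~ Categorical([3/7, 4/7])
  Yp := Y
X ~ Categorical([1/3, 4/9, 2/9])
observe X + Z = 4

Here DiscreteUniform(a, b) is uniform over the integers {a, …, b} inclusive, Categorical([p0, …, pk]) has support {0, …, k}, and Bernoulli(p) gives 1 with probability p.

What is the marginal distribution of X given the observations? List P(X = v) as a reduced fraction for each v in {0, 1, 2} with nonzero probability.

Enumerate traces; 4 have nonzero weight after conditioning:
  (Z=2, Y=0, X=2) weight 2/63
  (Z=2, Y=1, X=2) weight 8/189
  (Z=3, Y=0, X=1) weight 8/81
  (Z=3, Y=1, X=1) weight 4/81
Group by X:
  weight(X=1) = 4/27
  weight(X=2) = 2/27
Total weight = 4/27 + 2/27 = 2/9
P(X=1 | obs) = 4/27 / 2/9 = 2/3
P(X=2 | obs) = 2/27 / 2/9 = 1/3

P(X=1) = 2/3, P(X=2) = 1/3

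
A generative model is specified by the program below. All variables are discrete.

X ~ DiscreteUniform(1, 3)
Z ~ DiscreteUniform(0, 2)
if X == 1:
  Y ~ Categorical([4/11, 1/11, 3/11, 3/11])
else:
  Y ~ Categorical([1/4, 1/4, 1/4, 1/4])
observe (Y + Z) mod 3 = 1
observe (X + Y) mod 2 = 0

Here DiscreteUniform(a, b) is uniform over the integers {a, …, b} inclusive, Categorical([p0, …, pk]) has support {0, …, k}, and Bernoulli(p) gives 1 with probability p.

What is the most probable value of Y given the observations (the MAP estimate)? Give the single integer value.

argmax_v P(Y = v | obs) = 3

Enumerate traces; 6 have nonzero weight after conditioning:
  (X=1, Z=0, Y=1) weight 1/99
  (X=1, Z=1, Y=3) weight 1/33
  (X=2, Z=1, Y=0) weight 1/36
  (X=2, Z=2, Y=2) weight 1/36
  (X=3, Z=0, Y=1) weight 1/36
  (X=3, Z=1, Y=3) weight 1/36
Group by Y:
  weight(Y=0) = 1/36
  weight(Y=1) = 5/132
  weight(Y=2) = 1/36
  weight(Y=3) = 23/396
Total weight = 1/36 + 5/132 + 1/36 + 23/396 = 5/33
P(Y=0 | obs) = 1/36 / 5/33 = 11/60
P(Y=1 | obs) = 5/132 / 5/33 = 1/4
P(Y=2 | obs) = 1/36 / 5/33 = 11/60
P(Y=3 | obs) = 23/396 / 5/33 = 23/60
argmax = 3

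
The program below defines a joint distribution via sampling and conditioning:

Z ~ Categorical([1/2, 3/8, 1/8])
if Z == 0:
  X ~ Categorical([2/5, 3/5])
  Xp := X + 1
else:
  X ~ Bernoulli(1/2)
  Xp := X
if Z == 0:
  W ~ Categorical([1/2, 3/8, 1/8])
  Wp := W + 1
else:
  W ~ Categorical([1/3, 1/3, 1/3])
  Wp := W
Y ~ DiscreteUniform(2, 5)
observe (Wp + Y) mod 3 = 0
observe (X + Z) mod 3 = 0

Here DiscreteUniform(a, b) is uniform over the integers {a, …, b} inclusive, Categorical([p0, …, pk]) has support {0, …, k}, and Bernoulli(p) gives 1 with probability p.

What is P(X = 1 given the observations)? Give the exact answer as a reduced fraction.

Enumerate traces; 8 have nonzero weight after conditioning:
  (Z=0, X=0, W=0, Y=2) weight 1/40
  (Z=0, X=0, W=0, Y=5) weight 1/40
  (Z=0, X=0, W=1, Y=4) weight 3/160
  (Z=0, X=0, W=2, Y=3) weight 1/160
  (Z=2, X=1, W=0, Y=3) weight 1/192
  (Z=2, X=1, W=1, Y=2) weight 1/192
  (Z=2, X=1, W=1, Y=5) weight 1/192
  (Z=2, X=1, W=2, Y=4) weight 1/192
Group by X:
  weight(X=0) = 3/40
  weight(X=1) = 1/48
Total weight = 3/40 + 1/48 = 23/240
P(X=0 | obs) = 3/40 / 23/240 = 18/23
P(X=1 | obs) = 1/48 / 23/240 = 5/23

P(X = 1 | obs) = 5/23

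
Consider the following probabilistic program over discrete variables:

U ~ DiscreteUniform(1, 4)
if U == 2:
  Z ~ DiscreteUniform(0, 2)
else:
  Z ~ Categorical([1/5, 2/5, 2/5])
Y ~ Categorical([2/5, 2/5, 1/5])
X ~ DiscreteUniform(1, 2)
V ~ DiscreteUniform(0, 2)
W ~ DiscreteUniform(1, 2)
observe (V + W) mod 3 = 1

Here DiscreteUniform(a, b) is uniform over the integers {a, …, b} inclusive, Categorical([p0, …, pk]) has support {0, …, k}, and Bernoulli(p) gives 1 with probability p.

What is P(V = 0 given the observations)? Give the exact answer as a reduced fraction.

Enumerate traces; 144 have nonzero weight after conditioning:
  (U=1, Z=0, Y=0, X=1, V=0, W=1) weight 1/600
  (U=1, Z=0, Y=0, X=1, V=2, W=2) weight 1/600
  (U=1, Z=0, Y=0, X=2, V=0, W=1) weight 1/600
  (U=1, Z=0, Y=0, X=2, V=2, W=2) weight 1/600
  (U=1, Z=0, Y=1, X=1, V=0, W=1) weight 1/600
  (U=1, Z=0, Y=1, X=1, V=2, W=2) weight 1/600
  (U=1, Z=0, Y=1, X=2, V=0, W=1) weight 1/600
  (U=1, Z=0, Y=1, X=2, V=2, W=2) weight 1/600
  … 136 more
Group by V:
  weight(V=0) = 1/6
  weight(V=2) = 1/6
Total weight = 1/6 + 1/6 = 1/3
P(V=0 | obs) = 1/6 / 1/3 = 1/2
P(V=2 | obs) = 1/6 / 1/3 = 1/2

P(V = 0 | obs) = 1/2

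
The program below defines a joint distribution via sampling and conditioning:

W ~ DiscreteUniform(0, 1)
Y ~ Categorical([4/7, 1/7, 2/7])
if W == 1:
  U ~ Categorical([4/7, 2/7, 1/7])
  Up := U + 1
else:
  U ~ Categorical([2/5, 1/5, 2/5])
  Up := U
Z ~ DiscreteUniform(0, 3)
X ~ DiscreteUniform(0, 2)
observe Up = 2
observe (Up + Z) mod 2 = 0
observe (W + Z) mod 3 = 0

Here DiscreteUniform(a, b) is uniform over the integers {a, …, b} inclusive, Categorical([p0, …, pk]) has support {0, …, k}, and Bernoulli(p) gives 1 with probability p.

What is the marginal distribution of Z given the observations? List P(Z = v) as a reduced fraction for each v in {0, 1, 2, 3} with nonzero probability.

P(Z=0) = 7/12, P(Z=2) = 5/12

Enumerate traces; 18 have nonzero weight after conditioning:
  (W=0, Y=0, U=2, Z=0, X=0) weight 1/105
  (W=0, Y=0, U=2, Z=0, X=1) weight 1/105
  (W=0, Y=0, U=2, Z=0, X=2) weight 1/105
  (W=0, Y=1, U=2, Z=0, X=0) weight 1/420
  (W=0, Y=1, U=2, Z=0, X=1) weight 1/420
  (W=0, Y=1, U=2, Z=0, X=2) weight 1/420
  (W=0, Y=2, U=2, Z=0, X=0) weight 1/210
  (W=0, Y=2, U=2, Z=0, X=1) weight 1/210
  (W=1, Y=0, U=1, Z=2, X=0) weight 1/147
  … 9 more
Group by Z:
  weight(Z=0) = 1/20
  weight(Z=2) = 1/28
Total weight = 1/20 + 1/28 = 3/35
P(Z=0 | obs) = 1/20 / 3/35 = 7/12
P(Z=2 | obs) = 1/28 / 3/35 = 5/12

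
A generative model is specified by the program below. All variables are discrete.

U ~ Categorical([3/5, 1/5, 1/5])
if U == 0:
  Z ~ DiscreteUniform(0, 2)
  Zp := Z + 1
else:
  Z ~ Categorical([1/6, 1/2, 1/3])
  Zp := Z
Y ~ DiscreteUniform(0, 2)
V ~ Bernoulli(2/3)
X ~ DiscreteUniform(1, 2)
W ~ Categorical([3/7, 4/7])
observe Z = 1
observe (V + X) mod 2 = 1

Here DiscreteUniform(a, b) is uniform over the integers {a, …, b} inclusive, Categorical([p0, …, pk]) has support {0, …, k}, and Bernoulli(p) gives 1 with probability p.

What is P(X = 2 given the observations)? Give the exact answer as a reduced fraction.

P(X = 2 | obs) = 2/3

Enumerate traces; 36 have nonzero weight after conditioning:
  (U=0, Z=1, Y=0, V=0, X=1, W=0) weight 1/210
  (U=0, Z=1, Y=0, V=0, X=1, W=1) weight 2/315
  (U=0, Z=1, Y=0, V=1, X=2, W=0) weight 1/105
  (U=0, Z=1, Y=0, V=1, X=2, W=1) weight 4/315
  (U=0, Z=1, Y=1, V=0, X=1, W=0) weight 1/210
  (U=0, Z=1, Y=1, V=0, X=1, W=1) weight 2/315
  (U=0, Z=1, Y=1, V=1, X=2, W=0) weight 1/105
  (U=0, Z=1, Y=1, V=1, X=2, W=1) weight 4/315
  … 28 more
Group by X:
  weight(X=1) = 1/15
  weight(X=2) = 2/15
Total weight = 1/15 + 2/15 = 1/5
P(X=1 | obs) = 1/15 / 1/5 = 1/3
P(X=2 | obs) = 2/15 / 1/5 = 2/3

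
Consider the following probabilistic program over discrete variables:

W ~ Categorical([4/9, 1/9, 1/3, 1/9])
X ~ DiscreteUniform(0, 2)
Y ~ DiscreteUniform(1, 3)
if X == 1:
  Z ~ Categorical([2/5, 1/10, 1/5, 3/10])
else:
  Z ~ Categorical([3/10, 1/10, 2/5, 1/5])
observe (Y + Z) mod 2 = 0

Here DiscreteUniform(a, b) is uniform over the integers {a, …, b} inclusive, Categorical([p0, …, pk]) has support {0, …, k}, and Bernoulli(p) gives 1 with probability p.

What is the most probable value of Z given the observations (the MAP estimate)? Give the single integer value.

argmax_v P(Z = v | obs) = 3

Enumerate traces; 72 have nonzero weight after conditioning:
  (W=0, X=0, Y=1, Z=1) weight 2/405
  (W=0, X=0, Y=1, Z=3) weight 4/405
  (W=0, X=0, Y=2, Z=0) weight 2/135
  (W=0, X=0, Y=2, Z=2) weight 8/405
  (W=0, X=0, Y=3, Z=1) weight 2/405
  (W=0, X=0, Y=3, Z=3) weight 4/405
  (W=0, X=1, Y=1, Z=1) weight 2/405
  (W=0, X=1, Y=1, Z=3) weight 2/135
  … 64 more
Group by Z:
  weight(Z=0) = 1/9
  weight(Z=1) = 1/15
  weight(Z=2) = 1/9
  weight(Z=3) = 7/45
Total weight = 1/9 + 1/15 + 1/9 + 7/45 = 4/9
P(Z=0 | obs) = 1/9 / 4/9 = 1/4
P(Z=1 | obs) = 1/15 / 4/9 = 3/20
P(Z=2 | obs) = 1/9 / 4/9 = 1/4
P(Z=3 | obs) = 7/45 / 4/9 = 7/20
argmax = 3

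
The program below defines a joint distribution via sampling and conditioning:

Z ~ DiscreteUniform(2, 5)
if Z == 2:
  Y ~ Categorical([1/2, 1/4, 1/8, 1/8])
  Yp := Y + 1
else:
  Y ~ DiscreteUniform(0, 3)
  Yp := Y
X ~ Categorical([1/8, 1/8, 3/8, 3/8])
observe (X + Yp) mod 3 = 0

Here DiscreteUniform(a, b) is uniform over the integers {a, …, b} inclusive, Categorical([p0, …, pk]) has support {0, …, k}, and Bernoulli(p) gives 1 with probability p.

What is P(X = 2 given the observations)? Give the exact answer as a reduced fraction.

P(X = 2 | obs) = 11/31

Enumerate traces; 23 have nonzero weight after conditioning:
  (Z=2, Y=0, X=2) weight 3/64
  (Z=2, Y=1, X=1) weight 1/128
  (Z=2, Y=2, X=0) weight 1/256
  (Z=2, Y=2, X=3) weight 3/256
  (Z=2, Y=3, X=2) weight 3/256
  (Z=3, Y=0, X=0) weight 1/128
  (Z=3, Y=0, X=3) weight 3/128
  (Z=3, Y=1, X=2) weight 3/128
  … 15 more
Group by X:
  weight(X=0) = 13/256
  weight(X=1) = 1/32
  weight(X=2) = 33/256
  weight(X=3) = 39/256
Total weight = 13/256 + 1/32 + 33/256 + 39/256 = 93/256
P(X=0 | obs) = 13/256 / 93/256 = 13/93
P(X=1 | obs) = 1/32 / 93/256 = 8/93
P(X=2 | obs) = 33/256 / 93/256 = 11/31
P(X=3 | obs) = 39/256 / 93/256 = 13/31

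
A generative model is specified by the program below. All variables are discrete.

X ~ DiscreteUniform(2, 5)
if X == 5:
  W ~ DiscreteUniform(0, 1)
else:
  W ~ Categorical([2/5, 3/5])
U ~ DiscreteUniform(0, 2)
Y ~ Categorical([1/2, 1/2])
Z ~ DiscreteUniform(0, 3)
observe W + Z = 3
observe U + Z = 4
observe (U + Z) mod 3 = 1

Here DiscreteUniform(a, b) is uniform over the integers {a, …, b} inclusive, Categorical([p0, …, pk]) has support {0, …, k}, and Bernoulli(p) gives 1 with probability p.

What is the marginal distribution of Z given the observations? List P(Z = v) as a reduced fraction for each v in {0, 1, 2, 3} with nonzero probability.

P(Z=2) = 23/40, P(Z=3) = 17/40

Enumerate traces; 16 have nonzero weight after conditioning:
  (X=2, W=0, U=1, Y=0, Z=3) weight 1/240
  (X=2, W=0, U=1, Y=1, Z=3) weight 1/240
  (X=2, W=1, U=2, Y=0, Z=2) weight 1/160
  (X=2, W=1, U=2, Y=1, Z=2) weight 1/160
  (X=3, W=0, U=1, Y=0, Z=3) weight 1/240
  (X=3, W=0, U=1, Y=1, Z=3) weight 1/240
  (X=3, W=1, U=2, Y=0, Z=2) weight 1/160
  (X=3, W=1, U=2, Y=1, Z=2) weight 1/160
  … 8 more
Group by Z:
  weight(Z=2) = 23/480
  weight(Z=3) = 17/480
Total weight = 23/480 + 17/480 = 1/12
P(Z=2 | obs) = 23/480 / 1/12 = 23/40
P(Z=3 | obs) = 17/480 / 1/12 = 17/40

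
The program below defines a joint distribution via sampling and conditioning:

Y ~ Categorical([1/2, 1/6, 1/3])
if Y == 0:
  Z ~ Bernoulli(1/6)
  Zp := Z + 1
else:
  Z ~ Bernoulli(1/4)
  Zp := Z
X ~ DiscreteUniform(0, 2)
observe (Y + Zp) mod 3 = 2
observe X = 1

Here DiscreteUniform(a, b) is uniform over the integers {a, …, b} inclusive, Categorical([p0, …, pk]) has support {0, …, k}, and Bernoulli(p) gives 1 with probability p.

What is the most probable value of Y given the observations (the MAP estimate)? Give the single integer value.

argmax_v P(Y = v | obs) = 2

Enumerate traces; 3 have nonzero weight after conditioning:
  (Y=0, Z=1, X=1) weight 1/36
  (Y=1, Z=1, X=1) weight 1/72
  (Y=2, Z=0, X=1) weight 1/12
Group by Y:
  weight(Y=0) = 1/36
  weight(Y=1) = 1/72
  weight(Y=2) = 1/12
Total weight = 1/36 + 1/72 + 1/12 = 1/8
P(Y=0 | obs) = 1/36 / 1/8 = 2/9
P(Y=1 | obs) = 1/72 / 1/8 = 1/9
P(Y=2 | obs) = 1/12 / 1/8 = 2/3
argmax = 2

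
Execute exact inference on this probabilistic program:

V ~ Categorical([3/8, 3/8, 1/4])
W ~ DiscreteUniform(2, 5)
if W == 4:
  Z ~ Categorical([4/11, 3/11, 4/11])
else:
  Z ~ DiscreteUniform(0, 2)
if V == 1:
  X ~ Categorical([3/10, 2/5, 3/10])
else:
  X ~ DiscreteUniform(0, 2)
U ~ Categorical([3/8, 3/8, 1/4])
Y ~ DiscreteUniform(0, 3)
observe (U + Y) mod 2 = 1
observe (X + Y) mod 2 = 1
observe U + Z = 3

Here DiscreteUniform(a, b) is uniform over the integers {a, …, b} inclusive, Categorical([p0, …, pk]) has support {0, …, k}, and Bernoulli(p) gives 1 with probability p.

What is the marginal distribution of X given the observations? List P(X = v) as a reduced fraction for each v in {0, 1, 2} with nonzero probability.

P(X=0) = 1078/4091, P(X=1) = 1935/4091, P(X=2) = 1078/4091

Enumerate traces; 72 have nonzero weight after conditioning:
  (V=0, W=2, Z=1, X=0, U=2, Y=1) weight 1/1536
  (V=0, W=2, Z=1, X=0, U=2, Y=3) weight 1/1536
  (V=0, W=2, Z=1, X=2, U=2, Y=1) weight 1/1536
  (V=0, W=2, Z=1, X=2, U=2, Y=3) weight 1/1536
  (V=0, W=2, Z=2, X=1, U=1, Y=0) weight 1/1024
  (V=0, W=2, Z=2, X=1, U=1, Y=2) weight 1/1024
  (V=0, W=3, Z=1, X=0, U=2, Y=1) weight 1/1536
  (V=0, W=3, Z=1, X=0, U=2, Y=3) weight 1/1536
  … 64 more
Group by X:
  weight(X=0) = 49/3840
  weight(X=1) = 129/5632
  weight(X=2) = 49/3840
Total weight = 49/3840 + 129/5632 + 49/3840 = 4091/84480
P(X=0 | obs) = 49/3840 / 4091/84480 = 1078/4091
P(X=1 | obs) = 129/5632 / 4091/84480 = 1935/4091
P(X=2 | obs) = 49/3840 / 4091/84480 = 1078/4091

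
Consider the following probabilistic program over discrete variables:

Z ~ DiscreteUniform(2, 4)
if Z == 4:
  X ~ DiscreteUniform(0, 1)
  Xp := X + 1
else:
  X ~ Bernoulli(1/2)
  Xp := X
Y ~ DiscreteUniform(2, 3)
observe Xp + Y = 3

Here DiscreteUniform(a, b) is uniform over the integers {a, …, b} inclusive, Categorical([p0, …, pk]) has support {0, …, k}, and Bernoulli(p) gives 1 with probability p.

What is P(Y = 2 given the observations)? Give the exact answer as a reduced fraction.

P(Y = 2 | obs) = 3/5

Enumerate traces; 5 have nonzero weight after conditioning:
  (Z=2, X=0, Y=3) weight 1/12
  (Z=2, X=1, Y=2) weight 1/12
  (Z=3, X=0, Y=3) weight 1/12
  (Z=3, X=1, Y=2) weight 1/12
  (Z=4, X=0, Y=2) weight 1/12
Group by Y:
  weight(Y=2) = 1/4
  weight(Y=3) = 1/6
Total weight = 1/4 + 1/6 = 5/12
P(Y=2 | obs) = 1/4 / 5/12 = 3/5
P(Y=3 | obs) = 1/6 / 5/12 = 2/5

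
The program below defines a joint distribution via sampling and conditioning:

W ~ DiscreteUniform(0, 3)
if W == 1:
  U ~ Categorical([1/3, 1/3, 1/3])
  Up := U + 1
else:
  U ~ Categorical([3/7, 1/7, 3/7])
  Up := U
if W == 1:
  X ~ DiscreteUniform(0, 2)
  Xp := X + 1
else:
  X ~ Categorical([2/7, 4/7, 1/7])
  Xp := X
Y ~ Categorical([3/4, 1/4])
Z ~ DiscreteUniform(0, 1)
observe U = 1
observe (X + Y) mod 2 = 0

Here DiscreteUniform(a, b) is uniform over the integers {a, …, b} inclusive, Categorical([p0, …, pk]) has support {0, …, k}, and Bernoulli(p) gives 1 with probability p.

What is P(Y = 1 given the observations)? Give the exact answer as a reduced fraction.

P(Y = 1 | obs) = 157/694

Enumerate traces; 24 have nonzero weight after conditioning:
  (W=0, U=1, X=0, Y=0, Z=0) weight 3/784
  (W=0, U=1, X=0, Y=0, Z=1) weight 3/784
  (W=0, U=1, X=1, Y=1, Z=0) weight 1/392
  (W=0, U=1, X=1, Y=1, Z=1) weight 1/392
  (W=0, U=1, X=2, Y=0, Z=0) weight 3/1568
  (W=0, U=1, X=2, Y=0, Z=1) weight 3/1568
  (W=1, U=1, X=0, Y=0, Z=0) weight 1/96
  (W=1, U=1, X=0, Y=0, Z=1) weight 1/96
  … 16 more
Group by Y:
  weight(Y=0) = 179/2352
  weight(Y=1) = 157/7056
Total weight = 179/2352 + 157/7056 = 347/3528
P(Y=0 | obs) = 179/2352 / 347/3528 = 537/694
P(Y=1 | obs) = 157/7056 / 347/3528 = 157/694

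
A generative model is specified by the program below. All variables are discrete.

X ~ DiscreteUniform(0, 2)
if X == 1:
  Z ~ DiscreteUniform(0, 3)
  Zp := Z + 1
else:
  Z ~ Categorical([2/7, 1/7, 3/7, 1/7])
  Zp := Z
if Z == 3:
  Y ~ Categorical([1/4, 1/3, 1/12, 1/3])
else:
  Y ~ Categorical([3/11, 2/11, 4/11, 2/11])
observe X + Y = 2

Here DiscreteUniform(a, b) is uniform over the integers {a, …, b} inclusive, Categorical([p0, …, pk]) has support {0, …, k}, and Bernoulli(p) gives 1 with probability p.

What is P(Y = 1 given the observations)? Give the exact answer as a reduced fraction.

Enumerate traces; 12 have nonzero weight after conditioning:
  (X=0, Z=0, Y=2) weight 8/231
  (X=0, Z=1, Y=2) weight 4/231
  (X=0, Z=2, Y=2) weight 4/77
  (X=0, Z=3, Y=2) weight 1/252
  (X=1, Z=0, Y=1) weight 1/66
  (X=1, Z=1, Y=1) weight 1/66
  (X=1, Z=2, Y=1) weight 1/66
  (X=1, Z=3, Y=1) weight 1/36
  (X=2, Z=0, Y=0) weight 2/77
  … 3 more
Group by Y:
  weight(Y=0) = 83/924
  weight(Y=1) = 29/396
  weight(Y=2) = 299/2772
Total weight = 83/924 + 29/396 + 299/2772 = 751/2772
P(Y=0 | obs) = 83/924 / 751/2772 = 249/751
P(Y=1 | obs) = 29/396 / 751/2772 = 203/751
P(Y=2 | obs) = 299/2772 / 751/2772 = 299/751

P(Y = 1 | obs) = 203/751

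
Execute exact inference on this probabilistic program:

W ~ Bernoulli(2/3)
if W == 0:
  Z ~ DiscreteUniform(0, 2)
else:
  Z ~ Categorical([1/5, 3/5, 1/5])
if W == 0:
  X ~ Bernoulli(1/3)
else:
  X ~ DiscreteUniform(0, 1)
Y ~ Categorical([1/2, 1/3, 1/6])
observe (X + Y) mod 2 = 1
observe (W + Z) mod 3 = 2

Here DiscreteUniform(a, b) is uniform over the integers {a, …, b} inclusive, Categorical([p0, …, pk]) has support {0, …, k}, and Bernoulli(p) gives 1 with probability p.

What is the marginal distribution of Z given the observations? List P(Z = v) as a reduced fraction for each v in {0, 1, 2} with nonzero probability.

Enumerate traces; 6 have nonzero weight after conditioning:
  (W=0, Z=2, X=0, Y=1) weight 2/81
  (W=0, Z=2, X=1, Y=0) weight 1/54
  (W=0, Z=2, X=1, Y=2) weight 1/162
  (W=1, Z=1, X=0, Y=1) weight 1/15
  (W=1, Z=1, X=1, Y=0) weight 1/10
  (W=1, Z=1, X=1, Y=2) weight 1/30
Group by Z:
  weight(Z=1) = 1/5
  weight(Z=2) = 4/81
Total weight = 1/5 + 4/81 = 101/405
P(Z=1 | obs) = 1/5 / 101/405 = 81/101
P(Z=2 | obs) = 4/81 / 101/405 = 20/101

P(Z=1) = 81/101, P(Z=2) = 20/101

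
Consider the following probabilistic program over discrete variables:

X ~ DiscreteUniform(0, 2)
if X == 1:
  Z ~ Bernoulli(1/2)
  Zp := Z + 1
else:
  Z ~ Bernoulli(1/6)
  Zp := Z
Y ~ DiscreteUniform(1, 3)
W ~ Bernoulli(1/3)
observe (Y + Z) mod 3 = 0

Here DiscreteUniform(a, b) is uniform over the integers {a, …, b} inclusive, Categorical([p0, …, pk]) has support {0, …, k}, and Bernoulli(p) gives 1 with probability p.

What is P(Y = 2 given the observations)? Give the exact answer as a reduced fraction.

P(Y = 2 | obs) = 5/18

Enumerate traces; 12 have nonzero weight after conditioning:
  (X=0, Z=0, Y=3, W=0) weight 5/81
  (X=0, Z=0, Y=3, W=1) weight 5/162
  (X=0, Z=1, Y=2, W=0) weight 1/81
  (X=0, Z=1, Y=2, W=1) weight 1/162
  (X=1, Z=0, Y=3, W=0) weight 1/27
  (X=1, Z=0, Y=3, W=1) weight 1/54
  (X=1, Z=1, Y=2, W=0) weight 1/27
  (X=1, Z=1, Y=2, W=1) weight 1/54
  … 4 more
Group by Y:
  weight(Y=2) = 5/54
  weight(Y=3) = 13/54
Total weight = 5/54 + 13/54 = 1/3
P(Y=2 | obs) = 5/54 / 1/3 = 5/18
P(Y=3 | obs) = 13/54 / 1/3 = 13/18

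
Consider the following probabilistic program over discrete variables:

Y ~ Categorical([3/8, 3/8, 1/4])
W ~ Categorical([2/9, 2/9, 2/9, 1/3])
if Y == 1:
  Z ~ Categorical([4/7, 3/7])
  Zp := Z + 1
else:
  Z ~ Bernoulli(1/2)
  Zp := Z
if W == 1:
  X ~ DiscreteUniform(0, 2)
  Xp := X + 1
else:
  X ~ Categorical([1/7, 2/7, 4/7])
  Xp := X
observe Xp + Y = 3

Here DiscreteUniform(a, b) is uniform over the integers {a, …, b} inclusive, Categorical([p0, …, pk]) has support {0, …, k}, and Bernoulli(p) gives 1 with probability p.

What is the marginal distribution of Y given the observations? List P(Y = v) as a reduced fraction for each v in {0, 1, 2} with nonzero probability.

P(Y=0) = 3/32, P(Y=1) = 21/32, P(Y=2) = 1/4

Enumerate traces; 18 have nonzero weight after conditioning:
  (Y=0, W=1, Z=0, X=2) weight 1/72
  (Y=0, W=1, Z=1, X=2) weight 1/72
  (Y=1, W=0, Z=0, X=2) weight 4/147
  (Y=1, W=0, Z=1, X=2) weight 1/49
  (Y=1, W=1, Z=0, X=1) weight 1/63
  (Y=1, W=1, Z=1, X=1) weight 1/84
  (Y=1, W=2, Z=0, X=2) weight 4/147
  (Y=1, W=2, Z=1, X=2) weight 1/49
  (Y=2, W=0, Z=0, X=1) weight 1/126
  … 9 more
Group by Y:
  weight(Y=0) = 1/36
  weight(Y=1) = 7/36
  weight(Y=2) = 2/27
Total weight = 1/36 + 7/36 + 2/27 = 8/27
P(Y=0 | obs) = 1/36 / 8/27 = 3/32
P(Y=1 | obs) = 7/36 / 8/27 = 21/32
P(Y=2 | obs) = 2/27 / 8/27 = 1/4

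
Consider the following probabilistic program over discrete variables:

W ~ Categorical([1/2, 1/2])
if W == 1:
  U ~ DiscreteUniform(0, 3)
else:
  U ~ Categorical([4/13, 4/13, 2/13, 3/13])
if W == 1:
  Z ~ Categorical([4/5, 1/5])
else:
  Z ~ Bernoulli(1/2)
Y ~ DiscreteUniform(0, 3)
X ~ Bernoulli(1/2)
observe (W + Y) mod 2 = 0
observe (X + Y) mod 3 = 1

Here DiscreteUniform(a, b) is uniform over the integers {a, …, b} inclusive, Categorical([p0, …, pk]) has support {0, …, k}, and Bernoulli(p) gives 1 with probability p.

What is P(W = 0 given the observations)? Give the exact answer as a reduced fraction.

P(W = 0 | obs) = 1/3

Enumerate traces; 24 have nonzero weight after conditioning:
  (W=0, U=0, Z=0, Y=0, X=1) weight 1/104
  (W=0, U=0, Z=1, Y=0, X=1) weight 1/104
  (W=0, U=1, Z=0, Y=0, X=1) weight 1/104
  (W=0, U=1, Z=1, Y=0, X=1) weight 1/104
  (W=0, U=2, Z=0, Y=0, X=1) weight 1/208
  (W=0, U=2, Z=1, Y=0, X=1) weight 1/208
  (W=0, U=3, Z=0, Y=0, X=1) weight 3/416
  (W=0, U=3, Z=1, Y=0, X=1) weight 3/416
  (W=1, U=0, Z=0, Y=1, X=0) weight 1/80
  … 15 more
Group by W:
  weight(W=0) = 1/16
  weight(W=1) = 1/8
Total weight = 1/16 + 1/8 = 3/16
P(W=0 | obs) = 1/16 / 3/16 = 1/3
P(W=1 | obs) = 1/8 / 3/16 = 2/3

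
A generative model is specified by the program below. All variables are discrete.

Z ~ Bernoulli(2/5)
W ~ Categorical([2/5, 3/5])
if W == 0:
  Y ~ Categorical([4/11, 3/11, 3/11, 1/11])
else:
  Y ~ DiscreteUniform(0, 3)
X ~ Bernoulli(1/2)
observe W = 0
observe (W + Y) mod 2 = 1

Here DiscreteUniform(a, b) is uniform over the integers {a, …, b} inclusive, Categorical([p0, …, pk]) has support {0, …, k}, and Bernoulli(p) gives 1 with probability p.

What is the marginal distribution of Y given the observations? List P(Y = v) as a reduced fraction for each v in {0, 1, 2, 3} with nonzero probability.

Enumerate traces; 8 have nonzero weight after conditioning:
  (Z=0, W=0, Y=1, X=0) weight 9/275
  (Z=0, W=0, Y=1, X=1) weight 9/275
  (Z=0, W=0, Y=3, X=0) weight 3/275
  (Z=0, W=0, Y=3, X=1) weight 3/275
  (Z=1, W=0, Y=1, X=0) weight 6/275
  (Z=1, W=0, Y=1, X=1) weight 6/275
  (Z=1, W=0, Y=3, X=0) weight 2/275
  (Z=1, W=0, Y=3, X=1) weight 2/275
Group by Y:
  weight(Y=1) = 6/55
  weight(Y=3) = 2/55
Total weight = 6/55 + 2/55 = 8/55
P(Y=1 | obs) = 6/55 / 8/55 = 3/4
P(Y=3 | obs) = 2/55 / 8/55 = 1/4

P(Y=1) = 3/4, P(Y=3) = 1/4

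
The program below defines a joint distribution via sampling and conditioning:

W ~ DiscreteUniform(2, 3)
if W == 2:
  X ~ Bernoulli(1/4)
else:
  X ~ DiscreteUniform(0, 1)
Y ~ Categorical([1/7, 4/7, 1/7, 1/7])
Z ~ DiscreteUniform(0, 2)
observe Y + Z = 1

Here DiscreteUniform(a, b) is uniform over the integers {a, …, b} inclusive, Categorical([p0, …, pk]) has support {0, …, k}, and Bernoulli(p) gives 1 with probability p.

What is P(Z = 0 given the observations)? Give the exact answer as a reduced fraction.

Enumerate traces; 8 have nonzero weight after conditioning:
  (W=2, X=0, Y=0, Z=1) weight 1/56
  (W=2, X=0, Y=1, Z=0) weight 1/14
  (W=2, X=1, Y=0, Z=1) weight 1/168
  (W=2, X=1, Y=1, Z=0) weight 1/42
  (W=3, X=0, Y=0, Z=1) weight 1/84
  (W=3, X=0, Y=1, Z=0) weight 1/21
  (W=3, X=1, Y=0, Z=1) weight 1/84
  (W=3, X=1, Y=1, Z=0) weight 1/21
Group by Z:
  weight(Z=0) = 4/21
  weight(Z=1) = 1/21
Total weight = 4/21 + 1/21 = 5/21
P(Z=0 | obs) = 4/21 / 5/21 = 4/5
P(Z=1 | obs) = 1/21 / 5/21 = 1/5

P(Z = 0 | obs) = 4/5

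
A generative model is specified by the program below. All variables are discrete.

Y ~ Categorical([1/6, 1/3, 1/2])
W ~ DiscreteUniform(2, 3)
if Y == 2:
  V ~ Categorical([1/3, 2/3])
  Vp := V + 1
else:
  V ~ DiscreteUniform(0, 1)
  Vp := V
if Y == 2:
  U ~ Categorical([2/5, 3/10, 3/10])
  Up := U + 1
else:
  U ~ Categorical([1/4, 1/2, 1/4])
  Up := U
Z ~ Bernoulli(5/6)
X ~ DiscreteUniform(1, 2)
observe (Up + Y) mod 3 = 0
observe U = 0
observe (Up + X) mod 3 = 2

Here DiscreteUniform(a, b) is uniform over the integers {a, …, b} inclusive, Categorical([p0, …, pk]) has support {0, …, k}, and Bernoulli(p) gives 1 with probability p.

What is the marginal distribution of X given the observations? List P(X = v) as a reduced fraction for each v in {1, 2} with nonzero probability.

P(X=1) = 24/29, P(X=2) = 5/29

Enumerate traces; 16 have nonzero weight after conditioning:
  (Y=0, W=2, V=0, U=0, Z=0, X=2) weight 1/1152
  (Y=0, W=2, V=0, U=0, Z=1, X=2) weight 5/1152
  (Y=0, W=2, V=1, U=0, Z=0, X=2) weight 1/1152
  (Y=0, W=2, V=1, U=0, Z=1, X=2) weight 5/1152
  (Y=0, W=3, V=0, U=0, Z=0, X=2) weight 1/1152
  (Y=0, W=3, V=0, U=0, Z=1, X=2) weight 5/1152
  (Y=0, W=3, V=1, U=0, Z=0, X=2) weight 1/1152
  (Y=0, W=3, V=1, U=0, Z=1, X=2) weight 5/1152
  (Y=2, W=2, V=0, U=0, Z=0, X=1) weight 1/360
  … 7 more
Group by X:
  weight(X=1) = 1/10
  weight(X=2) = 1/48
Total weight = 1/10 + 1/48 = 29/240
P(X=1 | obs) = 1/10 / 29/240 = 24/29
P(X=2 | obs) = 1/48 / 29/240 = 5/29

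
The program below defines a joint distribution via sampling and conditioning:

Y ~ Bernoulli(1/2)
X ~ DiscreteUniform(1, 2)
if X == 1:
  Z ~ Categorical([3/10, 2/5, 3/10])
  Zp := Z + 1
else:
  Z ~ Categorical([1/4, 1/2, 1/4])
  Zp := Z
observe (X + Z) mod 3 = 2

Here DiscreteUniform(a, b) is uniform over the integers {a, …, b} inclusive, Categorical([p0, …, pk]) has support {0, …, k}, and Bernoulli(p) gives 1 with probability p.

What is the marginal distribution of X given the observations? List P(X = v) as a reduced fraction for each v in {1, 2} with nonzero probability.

Enumerate traces; 4 have nonzero weight after conditioning:
  (Y=0, X=1, Z=1) weight 1/10
  (Y=0, X=2, Z=0) weight 1/16
  (Y=1, X=1, Z=1) weight 1/10
  (Y=1, X=2, Z=0) weight 1/16
Group by X:
  weight(X=1) = 1/5
  weight(X=2) = 1/8
Total weight = 1/5 + 1/8 = 13/40
P(X=1 | obs) = 1/5 / 13/40 = 8/13
P(X=2 | obs) = 1/8 / 13/40 = 5/13

P(X=1) = 8/13, P(X=2) = 5/13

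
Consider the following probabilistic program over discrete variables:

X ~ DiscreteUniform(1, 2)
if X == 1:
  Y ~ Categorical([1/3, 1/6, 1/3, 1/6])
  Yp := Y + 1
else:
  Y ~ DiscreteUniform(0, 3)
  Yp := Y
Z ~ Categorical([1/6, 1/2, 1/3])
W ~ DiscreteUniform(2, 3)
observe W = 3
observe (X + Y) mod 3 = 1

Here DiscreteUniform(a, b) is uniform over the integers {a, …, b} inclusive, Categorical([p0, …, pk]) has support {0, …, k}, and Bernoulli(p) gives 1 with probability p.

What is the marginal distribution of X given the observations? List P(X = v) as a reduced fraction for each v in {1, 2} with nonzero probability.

P(X=1) = 2/3, P(X=2) = 1/3

Enumerate traces; 9 have nonzero weight after conditioning:
  (X=1, Y=0, Z=0, W=3) weight 1/72
  (X=1, Y=0, Z=1, W=3) weight 1/24
  (X=1, Y=0, Z=2, W=3) weight 1/36
  (X=1, Y=3, Z=0, W=3) weight 1/144
  (X=1, Y=3, Z=1, W=3) weight 1/48
  (X=1, Y=3, Z=2, W=3) weight 1/72
  (X=2, Y=2, Z=0, W=3) weight 1/96
  (X=2, Y=2, Z=1, W=3) weight 1/32
  … 1 more
Group by X:
  weight(X=1) = 1/8
  weight(X=2) = 1/16
Total weight = 1/8 + 1/16 = 3/16
P(X=1 | obs) = 1/8 / 3/16 = 2/3
P(X=2 | obs) = 1/16 / 3/16 = 1/3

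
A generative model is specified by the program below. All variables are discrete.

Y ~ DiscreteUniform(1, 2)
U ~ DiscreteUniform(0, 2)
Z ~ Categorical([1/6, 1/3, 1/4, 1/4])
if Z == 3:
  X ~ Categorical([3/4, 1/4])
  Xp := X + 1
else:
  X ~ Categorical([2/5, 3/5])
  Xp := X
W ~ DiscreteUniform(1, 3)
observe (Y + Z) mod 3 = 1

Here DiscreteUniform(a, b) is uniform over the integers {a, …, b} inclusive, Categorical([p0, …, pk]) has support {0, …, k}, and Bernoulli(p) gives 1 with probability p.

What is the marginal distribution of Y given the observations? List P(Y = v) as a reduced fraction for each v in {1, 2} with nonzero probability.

Enumerate traces; 54 have nonzero weight after conditioning:
  (Y=1, U=0, Z=0, X=0, W=1) weight 1/270
  (Y=1, U=0, Z=0, X=0, W=2) weight 1/270
  (Y=1, U=0, Z=0, X=0, W=3) weight 1/270
  (Y=1, U=0, Z=0, X=1, W=1) weight 1/180
  (Y=1, U=0, Z=0, X=1, W=2) weight 1/180
  (Y=1, U=0, Z=0, X=1, W=3) weight 1/180
  (Y=1, U=0, Z=3, X=0, W=1) weight 1/96
  (Y=1, U=0, Z=3, X=0, W=2) weight 1/96
  (Y=2, U=0, Z=2, X=0, W=1) weight 1/180
  … 45 more
Group by Y:
  weight(Y=1) = 5/24
  weight(Y=2) = 1/8
Total weight = 5/24 + 1/8 = 1/3
P(Y=1 | obs) = 5/24 / 1/3 = 5/8
P(Y=2 | obs) = 1/8 / 1/3 = 3/8

P(Y=1) = 5/8, P(Y=2) = 3/8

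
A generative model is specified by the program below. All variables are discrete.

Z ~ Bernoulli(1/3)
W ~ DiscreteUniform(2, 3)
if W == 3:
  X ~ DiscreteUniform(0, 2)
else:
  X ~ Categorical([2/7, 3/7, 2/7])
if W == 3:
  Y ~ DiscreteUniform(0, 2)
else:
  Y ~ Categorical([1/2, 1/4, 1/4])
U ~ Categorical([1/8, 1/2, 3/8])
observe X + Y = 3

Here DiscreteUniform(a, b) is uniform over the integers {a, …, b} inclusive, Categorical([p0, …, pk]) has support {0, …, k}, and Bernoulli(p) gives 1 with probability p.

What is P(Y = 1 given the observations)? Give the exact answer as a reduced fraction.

P(Y = 1 | obs) = 46/101

Enumerate traces; 24 have nonzero weight after conditioning:
  (Z=0, W=2, X=1, Y=2, U=0) weight 1/224
  (Z=0, W=2, X=1, Y=2, U=1) weight 1/56
  (Z=0, W=2, X=1, Y=2, U=2) weight 3/224
  (Z=0, W=2, X=2, Y=1, U=0) weight 1/336
  (Z=0, W=2, X=2, Y=1, U=1) weight 1/84
  (Z=0, W=2, X=2, Y=1, U=2) weight 1/112
  (Z=0, W=3, X=1, Y=2, U=0) weight 1/216
  (Z=0, W=3, X=1, Y=2, U=1) weight 1/54
  … 16 more
Group by Y:
  weight(Y=1) = 23/252
  weight(Y=2) = 55/504
Total weight = 23/252 + 55/504 = 101/504
P(Y=1 | obs) = 23/252 / 101/504 = 46/101
P(Y=2 | obs) = 55/504 / 101/504 = 55/101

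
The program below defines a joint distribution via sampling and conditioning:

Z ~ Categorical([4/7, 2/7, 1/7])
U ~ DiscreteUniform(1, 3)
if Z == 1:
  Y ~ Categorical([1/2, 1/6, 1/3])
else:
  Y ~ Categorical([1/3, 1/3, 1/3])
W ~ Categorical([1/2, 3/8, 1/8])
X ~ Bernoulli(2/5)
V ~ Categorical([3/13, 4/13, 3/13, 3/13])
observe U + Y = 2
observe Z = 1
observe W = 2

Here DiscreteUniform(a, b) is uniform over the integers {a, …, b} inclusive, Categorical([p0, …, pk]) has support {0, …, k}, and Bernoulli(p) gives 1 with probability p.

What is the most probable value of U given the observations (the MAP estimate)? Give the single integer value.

argmax_v P(U = v | obs) = 2

Enumerate traces; 16 have nonzero weight after conditioning:
  (Z=1, U=1, Y=1, W=2, X=0, V=0) weight 1/3640
  (Z=1, U=1, Y=1, W=2, X=0, V=1) weight 1/2730
  (Z=1, U=1, Y=1, W=2, X=0, V=2) weight 1/3640
  (Z=1, U=1, Y=1, W=2, X=0, V=3) weight 1/3640
  (Z=1, U=1, Y=1, W=2, X=1, V=0) weight 1/5460
  (Z=1, U=1, Y=1, W=2, X=1, V=1) weight 1/4095
  (Z=1, U=1, Y=1, W=2, X=1, V=2) weight 1/5460
  (Z=1, U=1, Y=1, W=2, X=1, V=3) weight 1/5460
  (Z=1, U=2, Y=0, W=2, X=0, V=0) weight 3/3640
  … 7 more
Group by U:
  weight(U=1) = 1/504
  weight(U=2) = 1/168
Total weight = 1/504 + 1/168 = 1/126
P(U=1 | obs) = 1/504 / 1/126 = 1/4
P(U=2 | obs) = 1/168 / 1/126 = 3/4
argmax = 2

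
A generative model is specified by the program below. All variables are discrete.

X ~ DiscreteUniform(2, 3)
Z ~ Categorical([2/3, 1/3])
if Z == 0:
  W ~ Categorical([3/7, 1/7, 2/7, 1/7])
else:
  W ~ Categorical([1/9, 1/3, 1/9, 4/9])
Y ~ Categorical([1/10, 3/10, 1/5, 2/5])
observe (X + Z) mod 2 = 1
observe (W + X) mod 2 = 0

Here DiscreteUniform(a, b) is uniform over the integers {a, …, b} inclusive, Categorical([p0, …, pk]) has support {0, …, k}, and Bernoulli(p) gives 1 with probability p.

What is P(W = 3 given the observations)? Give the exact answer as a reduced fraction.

Enumerate traces; 16 have nonzero weight after conditioning:
  (X=2, Z=1, W=0, Y=0) weight 1/540
  (X=2, Z=1, W=0, Y=1) weight 1/180
  (X=2, Z=1, W=0, Y=2) weight 1/270
  (X=2, Z=1, W=0, Y=3) weight 1/135
  (X=2, Z=1, W=2, Y=0) weight 1/540
  (X=2, Z=1, W=2, Y=1) weight 1/180
  (X=2, Z=1, W=2, Y=2) weight 1/270
  (X=2, Z=1, W=2, Y=3) weight 1/135
  (X=3, Z=0, W=1, Y=0) weight 1/210
  (X=3, Z=0, W=3, Y=0) weight 1/210
  … 6 more
Group by W:
  weight(W=0) = 1/54
  weight(W=1) = 1/21
  weight(W=2) = 1/54
  weight(W=3) = 1/21
Total weight = 1/54 + 1/21 + 1/54 + 1/21 = 25/189
P(W=0 | obs) = 1/54 / 25/189 = 7/50
P(W=1 | obs) = 1/21 / 25/189 = 9/25
P(W=2 | obs) = 1/54 / 25/189 = 7/50
P(W=3 | obs) = 1/21 / 25/189 = 9/25

P(W = 3 | obs) = 9/25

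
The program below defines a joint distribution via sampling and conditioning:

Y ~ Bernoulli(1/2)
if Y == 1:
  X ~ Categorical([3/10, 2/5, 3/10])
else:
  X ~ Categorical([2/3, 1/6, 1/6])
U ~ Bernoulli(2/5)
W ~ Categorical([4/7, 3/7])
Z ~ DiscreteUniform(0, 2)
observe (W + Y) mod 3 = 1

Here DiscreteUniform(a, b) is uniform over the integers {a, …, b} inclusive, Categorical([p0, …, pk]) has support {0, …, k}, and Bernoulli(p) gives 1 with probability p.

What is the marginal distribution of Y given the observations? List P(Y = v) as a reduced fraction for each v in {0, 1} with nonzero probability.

Enumerate traces; 36 have nonzero weight after conditioning:
  (Y=0, X=0, U=0, W=1, Z=0) weight 1/35
  (Y=0, X=0, U=0, W=1, Z=1) weight 1/35
  (Y=0, X=0, U=0, W=1, Z=2) weight 1/35
  (Y=0, X=0, U=1, W=1, Z=0) weight 2/105
  (Y=0, X=0, U=1, W=1, Z=1) weight 2/105
  (Y=0, X=0, U=1, W=1, Z=2) weight 2/105
  (Y=0, X=1, U=0, W=1, Z=0) weight 1/140
  (Y=0, X=1, U=0, W=1, Z=1) weight 1/140
  (Y=1, X=0, U=0, W=0, Z=0) weight 3/175
  … 27 more
Group by Y:
  weight(Y=0) = 3/14
  weight(Y=1) = 2/7
Total weight = 3/14 + 2/7 = 1/2
P(Y=0 | obs) = 3/14 / 1/2 = 3/7
P(Y=1 | obs) = 2/7 / 1/2 = 4/7

P(Y=0) = 3/7, P(Y=1) = 4/7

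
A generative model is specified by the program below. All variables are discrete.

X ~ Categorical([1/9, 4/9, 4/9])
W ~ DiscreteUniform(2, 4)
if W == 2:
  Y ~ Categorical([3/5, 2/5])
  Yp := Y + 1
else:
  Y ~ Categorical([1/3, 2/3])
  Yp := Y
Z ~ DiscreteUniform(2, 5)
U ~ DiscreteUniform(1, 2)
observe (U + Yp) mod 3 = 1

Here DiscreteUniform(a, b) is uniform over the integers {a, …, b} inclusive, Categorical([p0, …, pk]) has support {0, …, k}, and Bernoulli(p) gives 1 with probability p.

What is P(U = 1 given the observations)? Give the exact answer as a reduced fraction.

P(U = 1 | obs) = 5/8

Enumerate traces; 36 have nonzero weight after conditioning:
  (X=0, W=2, Y=1, Z=2, U=2) weight 1/540
  (X=0, W=2, Y=1, Z=3, U=2) weight 1/540
  (X=0, W=2, Y=1, Z=4, U=2) weight 1/540
  (X=0, W=2, Y=1, Z=5, U=2) weight 1/540
  (X=0, W=3, Y=0, Z=2, U=1) weight 1/648
  (X=0, W=3, Y=0, Z=3, U=1) weight 1/648
  (X=0, W=3, Y=0, Z=4, U=1) weight 1/648
  (X=0, W=3, Y=0, Z=5, U=1) weight 1/648
  … 28 more
Group by U:
  weight(U=1) = 1/9
  weight(U=2) = 1/15
Total weight = 1/9 + 1/15 = 8/45
P(U=1 | obs) = 1/9 / 8/45 = 5/8
P(U=2 | obs) = 1/15 / 8/45 = 3/8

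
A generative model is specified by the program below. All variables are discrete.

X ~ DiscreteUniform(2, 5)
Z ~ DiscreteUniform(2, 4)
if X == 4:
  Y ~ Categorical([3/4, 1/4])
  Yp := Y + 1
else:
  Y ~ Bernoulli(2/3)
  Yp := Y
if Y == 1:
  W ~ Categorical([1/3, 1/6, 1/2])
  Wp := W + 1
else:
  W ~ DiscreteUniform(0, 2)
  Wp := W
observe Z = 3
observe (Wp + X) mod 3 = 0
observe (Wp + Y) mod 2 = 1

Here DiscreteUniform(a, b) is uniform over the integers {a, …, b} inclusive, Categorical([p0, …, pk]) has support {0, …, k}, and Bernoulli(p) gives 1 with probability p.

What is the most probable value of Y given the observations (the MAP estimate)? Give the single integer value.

argmax_v P(Y = v | obs) = 0

Enumerate traces; 3 have nonzero weight after conditioning:
  (X=2, Z=3, Y=0, W=1) weight 1/108
  (X=4, Z=3, Y=1, W=1) weight 1/288
  (X=5, Z=3, Y=0, W=1) weight 1/108
Group by Y:
  weight(Y=0) = 1/54
  weight(Y=1) = 1/288
Total weight = 1/54 + 1/288 = 19/864
P(Y=0 | obs) = 1/54 / 19/864 = 16/19
P(Y=1 | obs) = 1/288 / 19/864 = 3/19
argmax = 0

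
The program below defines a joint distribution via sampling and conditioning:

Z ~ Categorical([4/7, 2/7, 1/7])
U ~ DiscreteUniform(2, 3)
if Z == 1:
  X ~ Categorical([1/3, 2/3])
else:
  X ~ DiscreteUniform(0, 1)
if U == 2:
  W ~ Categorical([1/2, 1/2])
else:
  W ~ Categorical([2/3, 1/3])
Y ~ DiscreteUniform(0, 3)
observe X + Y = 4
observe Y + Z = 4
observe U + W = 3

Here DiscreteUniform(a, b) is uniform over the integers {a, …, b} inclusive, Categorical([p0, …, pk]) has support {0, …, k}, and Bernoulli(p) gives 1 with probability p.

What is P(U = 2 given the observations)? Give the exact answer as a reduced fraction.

Enumerate traces; 2 have nonzero weight after conditioning:
  (Z=1, U=2, X=1, W=1, Y=3) weight 1/84
  (Z=1, U=3, X=1, W=0, Y=3) weight 1/63
Group by U:
  weight(U=2) = 1/84
  weight(U=3) = 1/63
Total weight = 1/84 + 1/63 = 1/36
P(U=2 | obs) = 1/84 / 1/36 = 3/7
P(U=3 | obs) = 1/63 / 1/36 = 4/7

P(U = 2 | obs) = 3/7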